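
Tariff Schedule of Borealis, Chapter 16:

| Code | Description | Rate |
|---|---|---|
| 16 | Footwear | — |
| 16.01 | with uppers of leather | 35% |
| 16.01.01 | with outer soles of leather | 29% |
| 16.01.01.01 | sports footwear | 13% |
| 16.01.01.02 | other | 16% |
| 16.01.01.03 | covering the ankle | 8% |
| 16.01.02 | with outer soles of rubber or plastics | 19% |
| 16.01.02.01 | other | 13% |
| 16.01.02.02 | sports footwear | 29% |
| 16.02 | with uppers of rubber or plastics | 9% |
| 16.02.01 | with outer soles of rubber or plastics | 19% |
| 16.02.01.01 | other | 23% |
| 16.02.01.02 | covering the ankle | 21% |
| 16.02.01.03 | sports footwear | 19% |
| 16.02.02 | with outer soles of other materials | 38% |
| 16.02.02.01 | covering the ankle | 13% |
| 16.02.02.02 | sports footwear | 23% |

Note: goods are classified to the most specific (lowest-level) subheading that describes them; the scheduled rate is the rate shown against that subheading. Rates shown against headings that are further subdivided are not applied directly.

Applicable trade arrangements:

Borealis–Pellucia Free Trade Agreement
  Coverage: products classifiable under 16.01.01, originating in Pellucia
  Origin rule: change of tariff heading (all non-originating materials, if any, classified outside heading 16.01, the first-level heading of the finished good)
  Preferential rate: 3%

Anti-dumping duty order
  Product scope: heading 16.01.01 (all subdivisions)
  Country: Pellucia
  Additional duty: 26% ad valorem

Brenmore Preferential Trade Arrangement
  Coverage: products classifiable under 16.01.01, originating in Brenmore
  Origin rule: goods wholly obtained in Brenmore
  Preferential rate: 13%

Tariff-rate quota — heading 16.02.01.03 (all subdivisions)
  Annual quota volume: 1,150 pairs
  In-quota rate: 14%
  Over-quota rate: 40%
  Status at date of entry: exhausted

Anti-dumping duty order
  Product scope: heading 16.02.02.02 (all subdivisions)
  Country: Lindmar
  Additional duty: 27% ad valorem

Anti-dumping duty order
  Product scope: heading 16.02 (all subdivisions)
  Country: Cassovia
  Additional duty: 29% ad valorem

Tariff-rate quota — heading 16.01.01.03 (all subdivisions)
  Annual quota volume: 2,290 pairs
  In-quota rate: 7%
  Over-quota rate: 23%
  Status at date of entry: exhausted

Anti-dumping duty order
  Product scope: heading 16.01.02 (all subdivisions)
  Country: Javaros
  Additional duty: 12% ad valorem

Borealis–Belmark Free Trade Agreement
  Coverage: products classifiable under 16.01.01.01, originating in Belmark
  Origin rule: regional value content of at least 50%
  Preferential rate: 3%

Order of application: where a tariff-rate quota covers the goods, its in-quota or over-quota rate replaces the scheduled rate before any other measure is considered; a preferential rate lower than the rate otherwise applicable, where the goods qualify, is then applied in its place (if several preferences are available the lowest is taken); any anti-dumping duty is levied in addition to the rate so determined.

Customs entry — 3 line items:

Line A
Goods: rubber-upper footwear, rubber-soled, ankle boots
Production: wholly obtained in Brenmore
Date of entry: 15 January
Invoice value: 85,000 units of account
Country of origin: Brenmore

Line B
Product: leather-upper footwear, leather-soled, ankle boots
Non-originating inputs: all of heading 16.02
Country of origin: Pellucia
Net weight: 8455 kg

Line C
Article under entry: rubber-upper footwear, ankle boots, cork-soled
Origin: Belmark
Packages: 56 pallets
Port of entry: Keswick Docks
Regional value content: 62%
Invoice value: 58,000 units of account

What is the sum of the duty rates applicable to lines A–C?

63%

Line A: rubber-upper → 16.02; rubber-soled → 16.02.01; ankle boots → 16.02.01.02. Scheduled 21%. Brenmore agreement on 16.01.01: 16.02.01.02 not covered. → 21%.
Line B: leather-upper → 16.01; leather-soled → 16.01.01; ankle boots → 16.01.01.03. Scheduled 8%. quota on 16.01.01.03 exhausted → over-quota 23%; Pellucia agreement on 16.01.01: CTH met → 3% available; preferential 3%; anti-dumping (Pellucia, 16.01.01): +26%; total 3% + 26% = 29%. → 29%.
Line C: rubber-upper → 16.02; cork-soled → 16.02.02; ankle boots → 16.02.02.01. Scheduled 13%. Belmark agreement on 16.01.01.01: 16.02.02.01 not covered. → 13%.
Sum: 21% + 29% + 13% = 63%.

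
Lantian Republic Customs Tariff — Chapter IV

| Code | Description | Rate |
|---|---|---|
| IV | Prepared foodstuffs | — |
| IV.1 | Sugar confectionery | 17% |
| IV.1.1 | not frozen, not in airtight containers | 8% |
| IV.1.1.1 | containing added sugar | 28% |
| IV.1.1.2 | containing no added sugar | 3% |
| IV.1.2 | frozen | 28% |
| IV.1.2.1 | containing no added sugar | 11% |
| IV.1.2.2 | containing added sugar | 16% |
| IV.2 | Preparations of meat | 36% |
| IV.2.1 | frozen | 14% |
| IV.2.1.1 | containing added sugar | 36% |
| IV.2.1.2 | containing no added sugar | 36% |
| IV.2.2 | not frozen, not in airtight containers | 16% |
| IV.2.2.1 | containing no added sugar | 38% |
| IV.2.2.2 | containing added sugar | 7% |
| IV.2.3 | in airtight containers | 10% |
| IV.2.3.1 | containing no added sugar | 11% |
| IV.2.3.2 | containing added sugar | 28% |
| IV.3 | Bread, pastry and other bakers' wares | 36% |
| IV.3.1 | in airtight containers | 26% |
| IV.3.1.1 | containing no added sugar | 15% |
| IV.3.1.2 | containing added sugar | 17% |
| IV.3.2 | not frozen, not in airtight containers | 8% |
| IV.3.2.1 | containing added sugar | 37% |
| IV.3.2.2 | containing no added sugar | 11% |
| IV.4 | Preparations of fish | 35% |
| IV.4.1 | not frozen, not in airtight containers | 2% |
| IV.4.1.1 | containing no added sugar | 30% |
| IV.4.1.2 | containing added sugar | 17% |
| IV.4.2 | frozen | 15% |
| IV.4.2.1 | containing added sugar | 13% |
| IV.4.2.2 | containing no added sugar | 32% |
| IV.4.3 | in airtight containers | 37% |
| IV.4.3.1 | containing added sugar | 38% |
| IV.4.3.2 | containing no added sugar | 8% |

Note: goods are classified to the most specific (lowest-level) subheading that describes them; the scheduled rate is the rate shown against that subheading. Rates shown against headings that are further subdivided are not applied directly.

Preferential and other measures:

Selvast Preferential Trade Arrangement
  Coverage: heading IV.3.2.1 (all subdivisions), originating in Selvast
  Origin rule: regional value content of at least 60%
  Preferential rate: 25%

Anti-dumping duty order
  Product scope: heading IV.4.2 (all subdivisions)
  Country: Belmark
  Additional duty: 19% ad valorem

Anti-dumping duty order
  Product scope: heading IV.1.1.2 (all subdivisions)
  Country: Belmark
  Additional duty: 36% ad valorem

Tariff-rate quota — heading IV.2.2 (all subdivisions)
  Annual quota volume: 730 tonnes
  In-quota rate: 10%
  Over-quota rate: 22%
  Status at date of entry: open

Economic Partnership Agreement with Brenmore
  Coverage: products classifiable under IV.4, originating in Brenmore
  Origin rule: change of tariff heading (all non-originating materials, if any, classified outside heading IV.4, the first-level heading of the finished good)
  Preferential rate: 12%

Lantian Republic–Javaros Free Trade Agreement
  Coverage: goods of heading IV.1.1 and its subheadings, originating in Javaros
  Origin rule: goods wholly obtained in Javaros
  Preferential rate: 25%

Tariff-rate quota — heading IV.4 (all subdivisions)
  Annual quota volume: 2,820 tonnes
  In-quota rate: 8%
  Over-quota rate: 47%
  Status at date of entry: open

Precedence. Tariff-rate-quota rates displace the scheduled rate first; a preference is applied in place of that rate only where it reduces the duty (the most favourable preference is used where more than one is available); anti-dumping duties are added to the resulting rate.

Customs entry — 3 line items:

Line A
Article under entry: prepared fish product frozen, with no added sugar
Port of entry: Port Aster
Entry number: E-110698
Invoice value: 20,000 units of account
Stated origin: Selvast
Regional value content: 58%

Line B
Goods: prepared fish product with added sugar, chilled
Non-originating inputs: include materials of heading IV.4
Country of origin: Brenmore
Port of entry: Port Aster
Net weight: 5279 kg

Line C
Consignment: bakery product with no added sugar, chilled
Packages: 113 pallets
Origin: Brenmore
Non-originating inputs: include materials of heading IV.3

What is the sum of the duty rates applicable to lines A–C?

Line A: prepared fish product → IV.4; frozen → IV.4.2; with no added sugar → IV.4.2.2. Scheduled 32%. quota on IV.4 open → in-quota 8%; Selvast agreement on IV.3.2.1: IV.4.2.2 not covered. → 8%.
Line B: prepared fish product → IV.4; chilled → IV.4.1; with added sugar → IV.4.1.2. Scheduled 17%. quota on IV.4 open → in-quota 8%; Brenmore agreement on IV.4: CTH not met. → 8%.
Line C: bakery product → IV.3; chilled → IV.3.2; with no added sugar → IV.3.2.2. Scheduled 11%. Brenmore agreement on IV.4: IV.3.2.2 not covered. → 11%.
Sum: 8% + 8% + 11% = 27%.

27%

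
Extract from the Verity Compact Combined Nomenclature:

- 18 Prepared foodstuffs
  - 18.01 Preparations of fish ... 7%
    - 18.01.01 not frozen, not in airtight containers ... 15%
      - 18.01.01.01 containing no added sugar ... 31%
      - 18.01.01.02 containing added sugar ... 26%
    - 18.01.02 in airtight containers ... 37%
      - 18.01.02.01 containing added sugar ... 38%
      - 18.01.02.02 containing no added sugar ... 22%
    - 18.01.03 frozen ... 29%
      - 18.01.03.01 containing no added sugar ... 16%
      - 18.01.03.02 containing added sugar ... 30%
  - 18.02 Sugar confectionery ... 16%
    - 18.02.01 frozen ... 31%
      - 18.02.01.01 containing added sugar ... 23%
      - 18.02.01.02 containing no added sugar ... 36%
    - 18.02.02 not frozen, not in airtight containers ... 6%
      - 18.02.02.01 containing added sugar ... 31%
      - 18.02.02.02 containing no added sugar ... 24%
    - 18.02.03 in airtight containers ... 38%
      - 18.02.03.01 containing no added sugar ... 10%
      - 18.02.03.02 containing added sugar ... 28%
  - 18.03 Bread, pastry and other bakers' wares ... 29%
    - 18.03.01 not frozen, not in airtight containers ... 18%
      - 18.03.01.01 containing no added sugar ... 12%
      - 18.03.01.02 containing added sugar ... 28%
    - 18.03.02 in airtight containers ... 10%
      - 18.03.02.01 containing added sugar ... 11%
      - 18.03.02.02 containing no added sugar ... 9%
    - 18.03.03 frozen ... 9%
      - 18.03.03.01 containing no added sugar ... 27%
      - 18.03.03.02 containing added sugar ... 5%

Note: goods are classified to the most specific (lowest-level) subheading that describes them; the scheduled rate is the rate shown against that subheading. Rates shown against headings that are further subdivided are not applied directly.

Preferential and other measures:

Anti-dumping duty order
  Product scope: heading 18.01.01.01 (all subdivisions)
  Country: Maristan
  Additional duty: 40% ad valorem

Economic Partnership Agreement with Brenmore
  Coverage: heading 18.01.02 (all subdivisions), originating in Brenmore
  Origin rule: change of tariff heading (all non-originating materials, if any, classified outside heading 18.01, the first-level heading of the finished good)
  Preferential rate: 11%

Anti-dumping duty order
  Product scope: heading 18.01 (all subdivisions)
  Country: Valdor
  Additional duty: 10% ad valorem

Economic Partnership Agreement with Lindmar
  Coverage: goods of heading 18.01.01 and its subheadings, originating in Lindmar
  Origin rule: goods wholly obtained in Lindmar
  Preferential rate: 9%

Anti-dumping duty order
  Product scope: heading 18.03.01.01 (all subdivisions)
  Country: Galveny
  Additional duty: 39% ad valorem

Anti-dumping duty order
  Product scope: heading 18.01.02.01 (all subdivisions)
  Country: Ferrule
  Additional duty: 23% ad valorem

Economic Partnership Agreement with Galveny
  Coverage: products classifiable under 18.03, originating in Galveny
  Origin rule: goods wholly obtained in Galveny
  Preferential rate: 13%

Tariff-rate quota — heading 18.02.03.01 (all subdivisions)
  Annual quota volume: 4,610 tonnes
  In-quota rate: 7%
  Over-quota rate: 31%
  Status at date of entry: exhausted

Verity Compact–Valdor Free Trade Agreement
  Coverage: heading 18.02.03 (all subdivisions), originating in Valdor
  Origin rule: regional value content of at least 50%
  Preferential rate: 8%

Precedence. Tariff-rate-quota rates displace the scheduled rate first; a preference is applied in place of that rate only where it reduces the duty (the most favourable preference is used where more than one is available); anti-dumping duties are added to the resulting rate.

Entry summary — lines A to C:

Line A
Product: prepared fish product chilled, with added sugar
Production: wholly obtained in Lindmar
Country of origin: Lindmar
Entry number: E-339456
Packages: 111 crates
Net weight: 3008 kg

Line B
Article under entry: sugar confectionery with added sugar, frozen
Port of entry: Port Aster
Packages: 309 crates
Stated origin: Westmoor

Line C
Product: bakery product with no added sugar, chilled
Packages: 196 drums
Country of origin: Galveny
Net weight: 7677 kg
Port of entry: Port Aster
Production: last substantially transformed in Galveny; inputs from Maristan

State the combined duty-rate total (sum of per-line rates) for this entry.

83%

Line A: prepared fish product → 18.01; chilled → 18.01.01; with added sugar → 18.01.01.02. Scheduled 26%. Lindmar agreement on 18.01.01: wholly obtained → 9% available; preferential 9%. → 9%.
Line B: sugar confectionery → 18.02; frozen → 18.02.01; with added sugar → 18.02.01.01. Scheduled 23%. No special measure applies. → 23%.
Line C: bakery product → 18.03; chilled → 18.03.01; with no added sugar → 18.03.01.01. Scheduled 12%. Galveny agreement on 18.03: not wholly obtained; anti-dumping (Galveny, 18.03.01.01): +39%; total 12% + 39% = 51%. → 51%.
Sum: 9% + 23% + 51% = 83%.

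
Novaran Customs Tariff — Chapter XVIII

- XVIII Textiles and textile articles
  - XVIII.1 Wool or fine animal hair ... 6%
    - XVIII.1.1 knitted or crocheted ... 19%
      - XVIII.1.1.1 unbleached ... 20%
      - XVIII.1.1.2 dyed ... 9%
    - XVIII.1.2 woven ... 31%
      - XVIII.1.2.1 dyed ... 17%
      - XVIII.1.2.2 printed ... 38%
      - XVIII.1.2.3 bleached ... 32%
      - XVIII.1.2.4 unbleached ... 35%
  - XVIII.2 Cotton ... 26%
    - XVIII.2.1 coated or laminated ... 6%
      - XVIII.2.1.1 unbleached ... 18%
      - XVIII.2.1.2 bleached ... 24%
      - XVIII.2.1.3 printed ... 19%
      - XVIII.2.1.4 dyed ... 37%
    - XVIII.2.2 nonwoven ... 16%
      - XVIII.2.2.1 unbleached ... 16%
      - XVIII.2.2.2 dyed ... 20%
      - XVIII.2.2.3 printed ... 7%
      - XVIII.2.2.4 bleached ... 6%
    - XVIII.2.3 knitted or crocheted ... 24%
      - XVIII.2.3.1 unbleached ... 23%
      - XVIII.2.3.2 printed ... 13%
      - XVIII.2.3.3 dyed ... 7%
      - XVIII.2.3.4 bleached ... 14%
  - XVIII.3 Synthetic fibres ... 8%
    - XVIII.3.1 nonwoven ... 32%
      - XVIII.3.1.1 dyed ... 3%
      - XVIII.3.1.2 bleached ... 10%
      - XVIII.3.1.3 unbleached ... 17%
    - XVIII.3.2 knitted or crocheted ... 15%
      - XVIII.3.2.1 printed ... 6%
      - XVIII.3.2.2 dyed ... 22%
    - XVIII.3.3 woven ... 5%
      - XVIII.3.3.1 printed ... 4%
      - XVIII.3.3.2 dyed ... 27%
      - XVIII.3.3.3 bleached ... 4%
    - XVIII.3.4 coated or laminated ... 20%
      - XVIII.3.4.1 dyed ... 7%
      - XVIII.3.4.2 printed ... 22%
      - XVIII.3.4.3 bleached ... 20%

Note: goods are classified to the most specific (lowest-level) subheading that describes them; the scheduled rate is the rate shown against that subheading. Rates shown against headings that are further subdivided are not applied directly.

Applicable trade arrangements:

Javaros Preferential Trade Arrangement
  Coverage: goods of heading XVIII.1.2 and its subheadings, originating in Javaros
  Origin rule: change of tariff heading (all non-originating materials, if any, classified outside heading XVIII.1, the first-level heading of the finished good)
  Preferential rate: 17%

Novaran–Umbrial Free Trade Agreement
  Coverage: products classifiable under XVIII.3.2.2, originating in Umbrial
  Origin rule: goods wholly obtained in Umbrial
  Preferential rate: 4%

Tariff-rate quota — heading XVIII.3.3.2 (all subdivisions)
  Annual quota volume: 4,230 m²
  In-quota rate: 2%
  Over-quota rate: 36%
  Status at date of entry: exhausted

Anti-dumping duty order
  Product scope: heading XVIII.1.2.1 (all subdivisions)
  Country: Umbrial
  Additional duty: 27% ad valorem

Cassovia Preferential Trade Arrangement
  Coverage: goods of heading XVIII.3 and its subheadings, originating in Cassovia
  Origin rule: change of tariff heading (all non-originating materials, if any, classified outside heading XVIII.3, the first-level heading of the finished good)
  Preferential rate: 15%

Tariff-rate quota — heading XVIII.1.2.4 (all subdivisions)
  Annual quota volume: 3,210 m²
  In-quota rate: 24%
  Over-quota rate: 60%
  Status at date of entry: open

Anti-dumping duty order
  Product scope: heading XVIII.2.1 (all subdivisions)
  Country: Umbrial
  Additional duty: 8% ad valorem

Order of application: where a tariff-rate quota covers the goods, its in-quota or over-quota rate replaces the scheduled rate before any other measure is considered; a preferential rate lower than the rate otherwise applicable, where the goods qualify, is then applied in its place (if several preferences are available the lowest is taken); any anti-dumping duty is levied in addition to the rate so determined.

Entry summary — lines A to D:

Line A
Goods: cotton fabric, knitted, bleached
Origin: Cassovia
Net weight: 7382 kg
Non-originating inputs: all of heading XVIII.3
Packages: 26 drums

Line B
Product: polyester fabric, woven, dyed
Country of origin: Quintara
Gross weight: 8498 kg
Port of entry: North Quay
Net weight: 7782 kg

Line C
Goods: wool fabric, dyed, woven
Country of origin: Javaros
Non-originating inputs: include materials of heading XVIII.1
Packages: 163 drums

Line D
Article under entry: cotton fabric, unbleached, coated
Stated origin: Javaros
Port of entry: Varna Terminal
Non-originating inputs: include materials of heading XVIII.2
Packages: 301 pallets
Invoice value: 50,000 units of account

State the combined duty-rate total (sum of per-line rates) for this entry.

85%

Line A: cotton → XVIII.2; knitted → XVIII.2.3; bleached → XVIII.2.3.4. Scheduled 14%. Cassovia agreement on XVIII.3: XVIII.2.3.4 not covered. → 14%.
Line B: polyester → XVIII.3; woven → XVIII.3.3; dyed → XVIII.3.3.2. Scheduled 27%. quota on XVIII.3.3.2 exhausted → over-quota 36%. → 36%.
Line C: wool → XVIII.1; woven → XVIII.1.2; dyed → XVIII.1.2.1. Scheduled 17%. Javaros agreement on XVIII.1.2: CTH not met. → 17%.
Line D: cotton → XVIII.2; coated → XVIII.2.1; unbleached → XVIII.2.1.1. Scheduled 18%. Javaros agreement on XVIII.1.2: XVIII.2.1.1 not covered. → 18%.
Sum: 14% + 36% + 17% + 18% = 85%.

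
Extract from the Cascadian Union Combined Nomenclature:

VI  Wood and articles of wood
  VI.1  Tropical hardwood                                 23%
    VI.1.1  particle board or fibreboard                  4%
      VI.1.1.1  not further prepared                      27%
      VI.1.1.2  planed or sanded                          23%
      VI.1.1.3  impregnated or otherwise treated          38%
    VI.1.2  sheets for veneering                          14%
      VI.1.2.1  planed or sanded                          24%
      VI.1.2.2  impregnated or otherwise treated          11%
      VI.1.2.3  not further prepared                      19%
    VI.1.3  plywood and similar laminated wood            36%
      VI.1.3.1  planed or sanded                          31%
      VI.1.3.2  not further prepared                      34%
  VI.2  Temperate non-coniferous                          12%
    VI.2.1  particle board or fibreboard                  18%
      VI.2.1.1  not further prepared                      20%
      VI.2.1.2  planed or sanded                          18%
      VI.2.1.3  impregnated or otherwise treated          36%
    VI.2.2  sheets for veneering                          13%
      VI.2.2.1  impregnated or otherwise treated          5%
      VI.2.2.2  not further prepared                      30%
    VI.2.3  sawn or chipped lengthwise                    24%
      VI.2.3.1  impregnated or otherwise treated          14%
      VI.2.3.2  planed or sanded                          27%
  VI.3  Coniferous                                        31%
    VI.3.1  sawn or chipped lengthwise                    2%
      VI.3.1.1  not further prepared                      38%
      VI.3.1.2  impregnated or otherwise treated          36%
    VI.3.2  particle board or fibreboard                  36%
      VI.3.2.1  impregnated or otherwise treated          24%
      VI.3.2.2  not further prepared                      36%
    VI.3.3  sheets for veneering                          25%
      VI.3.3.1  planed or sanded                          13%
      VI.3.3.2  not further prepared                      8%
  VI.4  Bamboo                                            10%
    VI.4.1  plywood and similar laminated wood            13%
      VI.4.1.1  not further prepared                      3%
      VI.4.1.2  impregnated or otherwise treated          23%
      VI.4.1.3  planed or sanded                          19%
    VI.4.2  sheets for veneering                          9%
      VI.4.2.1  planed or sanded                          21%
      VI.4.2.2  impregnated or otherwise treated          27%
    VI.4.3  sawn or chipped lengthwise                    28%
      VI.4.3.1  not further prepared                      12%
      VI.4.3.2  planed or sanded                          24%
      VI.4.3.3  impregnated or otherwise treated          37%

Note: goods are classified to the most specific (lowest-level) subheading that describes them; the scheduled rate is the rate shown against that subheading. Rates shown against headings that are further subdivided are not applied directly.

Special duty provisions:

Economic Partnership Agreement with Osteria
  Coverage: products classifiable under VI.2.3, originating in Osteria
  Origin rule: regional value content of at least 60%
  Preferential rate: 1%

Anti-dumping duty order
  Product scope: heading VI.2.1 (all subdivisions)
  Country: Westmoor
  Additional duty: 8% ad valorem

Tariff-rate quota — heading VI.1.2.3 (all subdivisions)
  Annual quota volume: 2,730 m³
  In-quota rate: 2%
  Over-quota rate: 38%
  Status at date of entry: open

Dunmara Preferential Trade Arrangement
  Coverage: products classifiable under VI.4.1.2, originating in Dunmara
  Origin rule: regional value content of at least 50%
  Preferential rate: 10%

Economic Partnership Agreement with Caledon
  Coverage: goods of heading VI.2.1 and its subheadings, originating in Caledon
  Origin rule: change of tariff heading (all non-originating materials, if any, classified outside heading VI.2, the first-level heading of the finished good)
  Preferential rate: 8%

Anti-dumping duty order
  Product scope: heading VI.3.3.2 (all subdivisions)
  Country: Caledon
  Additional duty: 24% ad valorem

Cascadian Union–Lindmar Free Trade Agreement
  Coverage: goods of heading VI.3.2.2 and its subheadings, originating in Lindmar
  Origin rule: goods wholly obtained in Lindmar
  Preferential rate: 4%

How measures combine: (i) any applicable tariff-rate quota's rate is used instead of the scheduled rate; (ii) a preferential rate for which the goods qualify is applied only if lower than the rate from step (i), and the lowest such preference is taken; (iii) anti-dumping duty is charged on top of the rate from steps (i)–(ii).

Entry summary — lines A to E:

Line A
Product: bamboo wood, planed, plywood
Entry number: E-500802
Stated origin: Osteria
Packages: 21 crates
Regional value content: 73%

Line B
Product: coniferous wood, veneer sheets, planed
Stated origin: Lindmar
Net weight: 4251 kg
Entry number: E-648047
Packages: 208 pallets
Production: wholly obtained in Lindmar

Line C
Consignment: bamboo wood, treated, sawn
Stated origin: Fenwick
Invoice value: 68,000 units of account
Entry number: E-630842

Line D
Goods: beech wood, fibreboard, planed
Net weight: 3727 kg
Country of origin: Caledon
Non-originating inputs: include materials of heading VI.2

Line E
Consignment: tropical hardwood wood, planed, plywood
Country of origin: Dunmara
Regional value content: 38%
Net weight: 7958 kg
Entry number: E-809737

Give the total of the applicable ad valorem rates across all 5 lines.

118%

Line A: bamboo → VI.4; plywood → VI.4.1; planed → VI.4.1.3. Scheduled 19%. Osteria agreement on VI.2.3: VI.4.1.3 not covered. → 19%.
Line B: coniferous → VI.3; veneer sheets → VI.3.3; planed → VI.3.3.1. Scheduled 13%. Lindmar agreement on VI.3.2.2: VI.3.3.1 not covered. → 13%.
Line C: bamboo → VI.4; sawn → VI.4.3; treated → VI.4.3.3. Scheduled 37%. No special measure applies. → 37%.
Line D: beech → VI.2; fibreboard → VI.2.1; planed → VI.2.1.2. Scheduled 18%. Caledon agreement on VI.2.1: CTH not met. → 18%.
Line E: tropical hardwood → VI.1; plywood → VI.1.3; planed → VI.1.3.1. Scheduled 31%. Dunmara agreement on VI.4.1.2: VI.1.3.1 not covered. → 31%.
Sum: 19% + 13% + 37% + 18% + 31% = 118%.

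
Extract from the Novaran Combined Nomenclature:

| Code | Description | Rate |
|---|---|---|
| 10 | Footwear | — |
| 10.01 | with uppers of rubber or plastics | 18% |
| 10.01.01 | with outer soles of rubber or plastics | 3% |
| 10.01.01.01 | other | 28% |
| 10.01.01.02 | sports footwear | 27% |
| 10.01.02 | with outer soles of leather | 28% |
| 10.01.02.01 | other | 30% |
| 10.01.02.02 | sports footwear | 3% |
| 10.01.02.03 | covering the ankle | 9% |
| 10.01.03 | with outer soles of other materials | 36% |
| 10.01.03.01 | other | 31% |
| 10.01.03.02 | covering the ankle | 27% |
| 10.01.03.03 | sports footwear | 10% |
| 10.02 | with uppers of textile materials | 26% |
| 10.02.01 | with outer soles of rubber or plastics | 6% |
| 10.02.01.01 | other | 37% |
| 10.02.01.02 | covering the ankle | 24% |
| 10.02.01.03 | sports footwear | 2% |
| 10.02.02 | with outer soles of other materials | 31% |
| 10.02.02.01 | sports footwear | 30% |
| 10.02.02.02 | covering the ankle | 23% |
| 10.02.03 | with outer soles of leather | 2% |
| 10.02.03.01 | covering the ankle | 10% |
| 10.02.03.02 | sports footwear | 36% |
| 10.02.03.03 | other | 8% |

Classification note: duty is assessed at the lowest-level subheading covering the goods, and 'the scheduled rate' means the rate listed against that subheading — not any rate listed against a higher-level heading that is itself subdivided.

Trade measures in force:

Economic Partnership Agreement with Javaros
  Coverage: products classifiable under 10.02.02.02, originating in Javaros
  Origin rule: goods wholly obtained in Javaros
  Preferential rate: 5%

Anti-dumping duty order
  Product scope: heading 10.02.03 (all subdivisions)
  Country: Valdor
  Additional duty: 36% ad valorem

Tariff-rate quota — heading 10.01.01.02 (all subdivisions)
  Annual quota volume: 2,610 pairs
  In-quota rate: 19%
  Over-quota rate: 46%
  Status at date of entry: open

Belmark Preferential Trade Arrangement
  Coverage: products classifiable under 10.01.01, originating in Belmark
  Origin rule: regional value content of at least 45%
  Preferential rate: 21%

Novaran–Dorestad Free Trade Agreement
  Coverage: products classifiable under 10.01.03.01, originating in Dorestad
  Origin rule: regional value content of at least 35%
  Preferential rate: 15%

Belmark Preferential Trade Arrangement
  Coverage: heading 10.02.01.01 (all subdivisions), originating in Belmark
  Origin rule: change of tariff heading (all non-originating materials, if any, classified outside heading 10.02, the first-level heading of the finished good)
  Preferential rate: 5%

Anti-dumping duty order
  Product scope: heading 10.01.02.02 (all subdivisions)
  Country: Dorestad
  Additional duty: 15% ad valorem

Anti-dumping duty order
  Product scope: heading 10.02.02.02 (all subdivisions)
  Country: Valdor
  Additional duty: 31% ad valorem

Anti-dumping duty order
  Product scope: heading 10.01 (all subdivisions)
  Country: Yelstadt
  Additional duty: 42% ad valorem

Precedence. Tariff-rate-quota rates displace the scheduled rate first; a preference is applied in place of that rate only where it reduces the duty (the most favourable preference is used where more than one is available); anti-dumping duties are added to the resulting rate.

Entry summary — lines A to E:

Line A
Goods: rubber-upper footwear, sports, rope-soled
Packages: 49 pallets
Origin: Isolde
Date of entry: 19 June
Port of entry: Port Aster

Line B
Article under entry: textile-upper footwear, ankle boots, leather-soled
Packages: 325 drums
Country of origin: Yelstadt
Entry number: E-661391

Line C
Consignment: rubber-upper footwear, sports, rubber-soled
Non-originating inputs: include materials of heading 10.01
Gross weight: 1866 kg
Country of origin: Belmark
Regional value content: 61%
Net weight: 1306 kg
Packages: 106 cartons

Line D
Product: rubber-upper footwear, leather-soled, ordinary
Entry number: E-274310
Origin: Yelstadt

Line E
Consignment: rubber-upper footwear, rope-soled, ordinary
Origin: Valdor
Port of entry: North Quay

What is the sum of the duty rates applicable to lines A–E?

142%

Line A: rubber-upper → 10.01; rope-soled → 10.01.03; sports → 10.01.03.03. Scheduled 10%. No special measure applies. → 10%.
Line B: textile-upper → 10.02; leather-soled → 10.02.03; ankle boots → 10.02.03.01. Scheduled 10%. No special measure applies. → 10%.
Line C: rubber-upper → 10.01; rubber-soled → 10.01.01; sports → 10.01.01.02. Scheduled 27%. quota on 10.01.01.02 open → in-quota 19%; Belmark agreement on 10.01.01: RVC ≥ 45% → 21% available; Belmark agreement on 10.02.01.01: 10.01.01.02 not covered; preference 21% not lower than 19% → no reduction. → 19%.
Line D: rubber-upper → 10.01; leather-soled → 10.01.02; ordinary → 10.01.02.01. Scheduled 30%. anti-dumping (Yelstadt, 10.01): +42%; total 30% + 42% = 72%. → 72%.
Line E: rubber-upper → 10.01; rope-soled → 10.01.03; ordinary → 10.01.03.01. Scheduled 31%. No special measure applies. → 31%.
Sum: 10% + 10% + 19% + 72% + 31% = 142%.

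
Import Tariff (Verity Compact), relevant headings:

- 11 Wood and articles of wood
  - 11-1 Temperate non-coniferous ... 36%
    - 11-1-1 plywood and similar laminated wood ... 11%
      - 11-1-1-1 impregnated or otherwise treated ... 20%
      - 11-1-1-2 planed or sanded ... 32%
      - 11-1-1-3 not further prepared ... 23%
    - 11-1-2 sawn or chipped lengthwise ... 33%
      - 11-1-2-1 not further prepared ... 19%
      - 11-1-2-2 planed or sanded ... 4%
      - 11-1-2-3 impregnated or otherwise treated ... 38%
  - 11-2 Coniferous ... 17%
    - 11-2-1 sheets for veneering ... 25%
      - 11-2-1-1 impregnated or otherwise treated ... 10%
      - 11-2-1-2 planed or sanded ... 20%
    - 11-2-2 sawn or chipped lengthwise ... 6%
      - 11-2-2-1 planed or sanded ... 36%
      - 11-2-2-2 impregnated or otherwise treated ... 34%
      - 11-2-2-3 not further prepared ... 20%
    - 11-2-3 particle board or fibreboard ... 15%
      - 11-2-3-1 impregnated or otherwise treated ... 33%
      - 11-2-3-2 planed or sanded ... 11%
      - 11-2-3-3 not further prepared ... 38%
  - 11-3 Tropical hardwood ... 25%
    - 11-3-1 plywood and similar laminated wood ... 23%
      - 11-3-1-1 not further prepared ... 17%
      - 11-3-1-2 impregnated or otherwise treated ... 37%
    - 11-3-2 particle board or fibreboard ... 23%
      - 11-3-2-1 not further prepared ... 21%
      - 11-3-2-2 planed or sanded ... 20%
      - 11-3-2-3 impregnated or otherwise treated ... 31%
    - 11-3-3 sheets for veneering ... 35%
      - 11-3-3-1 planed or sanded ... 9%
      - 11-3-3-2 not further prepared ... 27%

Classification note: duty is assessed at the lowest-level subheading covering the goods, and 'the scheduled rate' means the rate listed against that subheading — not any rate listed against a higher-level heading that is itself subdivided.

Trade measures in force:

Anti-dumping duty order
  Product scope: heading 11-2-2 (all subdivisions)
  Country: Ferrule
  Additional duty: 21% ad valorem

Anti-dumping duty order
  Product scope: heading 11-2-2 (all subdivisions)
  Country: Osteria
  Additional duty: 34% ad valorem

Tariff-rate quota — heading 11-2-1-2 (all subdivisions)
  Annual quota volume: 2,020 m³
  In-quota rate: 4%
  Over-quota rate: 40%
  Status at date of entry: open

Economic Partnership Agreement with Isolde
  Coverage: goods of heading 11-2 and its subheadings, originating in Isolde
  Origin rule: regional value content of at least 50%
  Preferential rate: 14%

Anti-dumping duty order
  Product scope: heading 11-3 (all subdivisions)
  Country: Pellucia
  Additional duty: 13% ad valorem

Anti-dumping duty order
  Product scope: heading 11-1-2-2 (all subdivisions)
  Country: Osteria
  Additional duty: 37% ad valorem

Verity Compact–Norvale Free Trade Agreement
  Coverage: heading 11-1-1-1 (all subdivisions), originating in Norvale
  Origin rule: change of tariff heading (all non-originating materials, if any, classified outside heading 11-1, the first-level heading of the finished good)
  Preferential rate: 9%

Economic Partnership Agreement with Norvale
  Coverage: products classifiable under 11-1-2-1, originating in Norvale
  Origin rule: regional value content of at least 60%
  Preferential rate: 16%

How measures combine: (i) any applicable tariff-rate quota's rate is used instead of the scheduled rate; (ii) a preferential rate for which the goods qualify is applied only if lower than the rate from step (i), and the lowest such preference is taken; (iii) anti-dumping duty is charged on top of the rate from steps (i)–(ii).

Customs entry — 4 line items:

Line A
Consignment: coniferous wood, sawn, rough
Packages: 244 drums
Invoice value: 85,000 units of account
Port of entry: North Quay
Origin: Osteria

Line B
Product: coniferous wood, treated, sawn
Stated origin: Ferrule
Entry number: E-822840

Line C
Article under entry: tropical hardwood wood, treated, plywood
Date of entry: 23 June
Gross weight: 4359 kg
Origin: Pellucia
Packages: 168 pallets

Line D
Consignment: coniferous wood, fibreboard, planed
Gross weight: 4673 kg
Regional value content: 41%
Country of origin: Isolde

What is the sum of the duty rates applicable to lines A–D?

170%

Line A: coniferous → 11-2; sawn → 11-2-2; rough → 11-2-2-3. Scheduled 20%. anti-dumping (Osteria, 11-2-2): +34%; total 20% + 34% = 54%. → 54%.
Line B: coniferous → 11-2; sawn → 11-2-2; treated → 11-2-2-2. Scheduled 34%. anti-dumping (Ferrule, 11-2-2): +21%; total 34% + 21% = 55%. → 55%.
Line C: tropical hardwood → 11-3; plywood → 11-3-1; treated → 11-3-1-2. Scheduled 37%. anti-dumping (Pellucia, 11-3): +13%; total 37% + 13% = 50%. → 50%.
Line D: coniferous → 11-2; fibreboard → 11-2-3; planed → 11-2-3-2. Scheduled 11%. Isolde agreement on 11-2: RVC < 50%. → 11%.
Sum: 54% + 55% + 50% + 11% = 170%.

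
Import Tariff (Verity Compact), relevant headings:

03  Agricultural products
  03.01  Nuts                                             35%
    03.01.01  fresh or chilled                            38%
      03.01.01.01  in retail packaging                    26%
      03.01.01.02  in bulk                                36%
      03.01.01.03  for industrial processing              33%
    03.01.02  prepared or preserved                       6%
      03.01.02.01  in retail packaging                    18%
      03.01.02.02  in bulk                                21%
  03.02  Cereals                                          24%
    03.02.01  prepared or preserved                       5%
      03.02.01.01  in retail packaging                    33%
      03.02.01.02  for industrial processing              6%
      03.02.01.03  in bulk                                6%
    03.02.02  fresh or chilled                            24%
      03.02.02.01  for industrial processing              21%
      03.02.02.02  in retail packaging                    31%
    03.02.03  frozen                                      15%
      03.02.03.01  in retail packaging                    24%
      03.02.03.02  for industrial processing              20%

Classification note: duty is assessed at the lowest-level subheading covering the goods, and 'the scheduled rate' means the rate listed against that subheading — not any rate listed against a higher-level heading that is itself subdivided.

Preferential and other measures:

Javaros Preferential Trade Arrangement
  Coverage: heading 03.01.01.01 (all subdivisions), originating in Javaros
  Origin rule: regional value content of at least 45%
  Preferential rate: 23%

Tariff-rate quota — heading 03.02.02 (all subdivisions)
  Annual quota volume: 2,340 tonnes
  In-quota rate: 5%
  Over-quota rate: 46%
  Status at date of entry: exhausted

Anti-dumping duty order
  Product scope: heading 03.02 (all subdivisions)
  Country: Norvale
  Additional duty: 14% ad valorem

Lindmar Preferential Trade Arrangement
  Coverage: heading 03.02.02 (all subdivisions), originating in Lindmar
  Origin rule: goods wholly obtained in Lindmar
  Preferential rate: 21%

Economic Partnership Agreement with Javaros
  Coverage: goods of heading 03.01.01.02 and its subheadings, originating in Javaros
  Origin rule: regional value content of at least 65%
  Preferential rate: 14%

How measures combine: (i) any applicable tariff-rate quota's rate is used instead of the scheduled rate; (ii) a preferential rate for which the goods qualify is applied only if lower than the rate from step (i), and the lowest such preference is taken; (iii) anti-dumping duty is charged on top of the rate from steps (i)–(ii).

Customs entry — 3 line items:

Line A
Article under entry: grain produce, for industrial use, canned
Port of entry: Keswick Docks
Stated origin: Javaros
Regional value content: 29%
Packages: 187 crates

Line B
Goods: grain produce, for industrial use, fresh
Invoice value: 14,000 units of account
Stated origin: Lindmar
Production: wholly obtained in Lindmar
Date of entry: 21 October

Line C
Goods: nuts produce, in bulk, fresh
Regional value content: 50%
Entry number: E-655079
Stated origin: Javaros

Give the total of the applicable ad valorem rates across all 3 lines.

Line A: grain → 03.02; canned → 03.02.01; for industrial use → 03.02.01.02. Scheduled 6%. Javaros agreement on 03.01.01.01: 03.02.01.02 not covered; Javaros agreement on 03.01.01.02: 03.02.01.02 not covered. → 6%.
Line B: grain → 03.02; fresh → 03.02.02; for industrial use → 03.02.02.01. Scheduled 21%. quota on 03.02.02 exhausted → over-quota 46%; Lindmar agreement on 03.02.02: wholly obtained → 21% available; preferential 21%. → 21%.
Line C: nuts → 03.01; fresh → 03.01.01; in bulk → 03.01.01.02. Scheduled 36%. Javaros agreement on 03.01.01.01: 03.01.01.02 not covered; Javaros agreement on 03.01.01.02: RVC < 65%. → 36%.
Sum: 6% + 21% + 36% = 63%.

63%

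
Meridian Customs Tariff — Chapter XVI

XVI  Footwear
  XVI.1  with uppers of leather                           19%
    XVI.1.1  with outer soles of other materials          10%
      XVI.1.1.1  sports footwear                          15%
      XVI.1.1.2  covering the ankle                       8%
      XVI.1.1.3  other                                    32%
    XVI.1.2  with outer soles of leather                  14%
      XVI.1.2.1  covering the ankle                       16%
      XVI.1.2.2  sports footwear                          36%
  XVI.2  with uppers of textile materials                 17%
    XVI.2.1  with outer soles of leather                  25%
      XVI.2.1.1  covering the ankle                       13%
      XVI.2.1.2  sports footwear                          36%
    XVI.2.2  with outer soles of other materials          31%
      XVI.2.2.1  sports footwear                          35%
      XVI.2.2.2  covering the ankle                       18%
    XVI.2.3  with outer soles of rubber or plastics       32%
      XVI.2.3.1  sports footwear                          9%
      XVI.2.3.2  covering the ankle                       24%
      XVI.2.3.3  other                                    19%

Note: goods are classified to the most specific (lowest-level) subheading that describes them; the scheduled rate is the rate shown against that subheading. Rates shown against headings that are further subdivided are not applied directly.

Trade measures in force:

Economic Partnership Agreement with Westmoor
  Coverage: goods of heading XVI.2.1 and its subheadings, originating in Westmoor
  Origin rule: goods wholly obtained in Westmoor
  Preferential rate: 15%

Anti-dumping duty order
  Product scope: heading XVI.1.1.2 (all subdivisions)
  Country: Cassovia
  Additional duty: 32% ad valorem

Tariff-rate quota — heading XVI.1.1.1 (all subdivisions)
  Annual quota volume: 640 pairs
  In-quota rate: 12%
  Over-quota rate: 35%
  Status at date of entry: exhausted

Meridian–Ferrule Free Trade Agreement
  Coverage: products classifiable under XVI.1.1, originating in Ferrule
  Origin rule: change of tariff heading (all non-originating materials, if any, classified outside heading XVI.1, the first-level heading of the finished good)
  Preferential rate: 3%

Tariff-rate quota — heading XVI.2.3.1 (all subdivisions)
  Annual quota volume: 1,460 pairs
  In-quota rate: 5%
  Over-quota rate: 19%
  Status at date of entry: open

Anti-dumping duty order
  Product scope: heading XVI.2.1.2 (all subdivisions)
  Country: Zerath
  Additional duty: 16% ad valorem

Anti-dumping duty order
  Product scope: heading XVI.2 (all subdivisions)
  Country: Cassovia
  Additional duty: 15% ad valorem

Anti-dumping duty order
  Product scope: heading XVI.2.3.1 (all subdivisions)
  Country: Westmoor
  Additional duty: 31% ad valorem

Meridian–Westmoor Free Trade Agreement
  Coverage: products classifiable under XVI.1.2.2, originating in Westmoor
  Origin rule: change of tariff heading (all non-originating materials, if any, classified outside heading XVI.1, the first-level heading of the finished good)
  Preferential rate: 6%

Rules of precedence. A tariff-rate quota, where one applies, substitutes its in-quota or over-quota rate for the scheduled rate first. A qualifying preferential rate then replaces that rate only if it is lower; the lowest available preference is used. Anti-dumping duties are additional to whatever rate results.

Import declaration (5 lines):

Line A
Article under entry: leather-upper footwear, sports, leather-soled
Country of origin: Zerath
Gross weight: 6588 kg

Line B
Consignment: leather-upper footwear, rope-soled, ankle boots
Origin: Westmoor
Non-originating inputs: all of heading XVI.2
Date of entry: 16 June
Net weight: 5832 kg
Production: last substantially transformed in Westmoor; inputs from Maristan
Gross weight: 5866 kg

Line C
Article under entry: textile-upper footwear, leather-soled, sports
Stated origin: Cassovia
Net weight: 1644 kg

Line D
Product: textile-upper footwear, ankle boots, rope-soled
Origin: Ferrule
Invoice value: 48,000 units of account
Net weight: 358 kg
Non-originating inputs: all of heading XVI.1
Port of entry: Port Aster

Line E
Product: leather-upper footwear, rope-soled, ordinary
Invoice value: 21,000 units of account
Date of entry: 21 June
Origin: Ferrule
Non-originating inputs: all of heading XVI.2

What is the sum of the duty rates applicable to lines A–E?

116%

Line A: leather-upper → XVI.1; leather-soled → XVI.1.2; sports → XVI.1.2.2. Scheduled 36%. No special measure applies. → 36%.
Line B: leather-upper → XVI.1; rope-soled → XVI.1.1; ankle boots → XVI.1.1.2. Scheduled 8%. Westmoor agreement on XVI.2.1: XVI.1.1.2 not covered; Westmoor agreement on XVI.1.2.2: XVI.1.1.2 not covered. → 8%.
Line C: textile-upper → XVI.2; leather-soled → XVI.2.1; sports → XVI.2.1.2. Scheduled 36%. anti-dumping (Cassovia, XVI.2): +15%; total 36% + 15% = 51%. → 51%.
Line D: textile-upper → XVI.2; rope-soled → XVI.2.2; ankle boots → XVI.2.2.2. Scheduled 18%. Ferrule agreement on XVI.1.1: XVI.2.2.2 not covered. → 18%.
Line E: leather-upper → XVI.1; rope-soled → XVI.1.1; ordinary → XVI.1.1.3. Scheduled 32%. Ferrule agreement on XVI.1.1: CTH met → 3% available; preferential 3%. → 3%.
Sum: 36% + 8% + 51% + 18% + 3% = 116%.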